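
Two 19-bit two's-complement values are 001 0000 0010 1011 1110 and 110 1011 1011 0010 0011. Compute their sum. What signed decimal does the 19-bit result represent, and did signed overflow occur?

001 0000 0010 1011 1110 → 0010000001010111110 = 66238 (signed)
110 1011 1011 0010 0011 → 1101011101100100011 = -83165 (signed)
  0010000001010111110
+ 1101011101100100011
= 1111011110111100001
Result 1111011110111100001: MSB = 1 → 507361 − 524288 = -16927.
Addends have opposite signs, so signed overflow cannot occur.

-16927; no overflow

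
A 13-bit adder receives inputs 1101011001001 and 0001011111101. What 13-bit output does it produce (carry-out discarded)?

  1101011001001
+ 0001011111101
= 1110111000110

1110111000110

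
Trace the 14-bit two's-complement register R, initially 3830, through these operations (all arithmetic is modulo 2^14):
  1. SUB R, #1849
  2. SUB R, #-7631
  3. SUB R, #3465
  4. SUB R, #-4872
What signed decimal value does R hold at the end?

Start: R = 3830 = 00111011110110.
R = 3830 − 1849 = 1981 = 00011110111101
R = 1981 − (-7631) = 9612; wraps to -6772 = 10010110001100
R = -6772 − 3465 = -10237; wraps to 6147 = 01100000000011
R = 6147 − (-4872) = 11019; wraps to -5365 = 10101100001011

-5365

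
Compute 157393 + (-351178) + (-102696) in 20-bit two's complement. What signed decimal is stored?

-296481

157393 + (-351178) = -193785 (11010000101100000111)
-193785 + (-102696) = -296481 (10110111100111011111)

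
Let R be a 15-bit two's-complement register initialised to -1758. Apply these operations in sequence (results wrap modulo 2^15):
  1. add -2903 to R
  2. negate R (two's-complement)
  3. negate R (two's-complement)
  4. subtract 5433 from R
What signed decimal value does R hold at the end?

-10094

Start: R = -1758 = 111100100100010.
R = -1758 + (-2903) = -4661 = 110110111001011
R = −(-4661) = 4661 = 001001000110101
R = −(4661) = -4661 = 110110111001011
R = -4661 − 5433 = -10094 = 101100010010010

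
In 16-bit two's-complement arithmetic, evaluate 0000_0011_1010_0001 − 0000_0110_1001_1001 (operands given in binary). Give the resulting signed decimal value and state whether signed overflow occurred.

0000_0011_1010_0001 → 0000001110100001 = 929 (signed)
0000_0110_1001_1001 → 0000011010011001 = 1689 (signed)
Subtract via negate-and-add: invert 0000011010011001 + 1 = 1111100101100111 (i.e. -1689).
  0000001110100001
+ 1111100101100111
= 1111110100001000
Result 1111110100001000: MSB = 1 → 64776 − 65536 = -760.
Addends (after negating the subtrahend) have opposite signs, so signed overflow cannot occur.

-760; no overflow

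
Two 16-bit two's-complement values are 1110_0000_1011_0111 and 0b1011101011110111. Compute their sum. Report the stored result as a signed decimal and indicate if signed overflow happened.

-25682; no overflow

1110_0000_1011_0111 → 1110000010110111 = -8009 (signed)
0b1011101011110111 → 1011101011110111 = -17673 (signed)
  1110000010110111
+ 1011101011110111
= 1001101110101110  (discard carry-out 1)
Result 1001101110101110: MSB = 1 → 39854 − 65536 = -25682.
Both addends are negative and so is the stored result: no signed overflow.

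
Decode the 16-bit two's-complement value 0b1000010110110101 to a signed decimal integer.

-31307

MSB is 1, so the value is negative.
Unsigned reading: 34229. Subtract 2^16 = 65536: 34229 − 65536 = -31307.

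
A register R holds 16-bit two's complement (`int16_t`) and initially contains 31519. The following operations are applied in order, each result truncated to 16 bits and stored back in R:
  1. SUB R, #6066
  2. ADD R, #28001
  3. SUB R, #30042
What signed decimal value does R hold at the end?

Start: R = 31519 = 0111101100011111.
R = 31519 − 6066 = 25453 = 0110001101101101
R = 25453 + 28001 = 53454; wraps to -12082 = 1101000011001110
R = -12082 − 30042 = -42124; wraps to 23412 = 0101101101110100

23412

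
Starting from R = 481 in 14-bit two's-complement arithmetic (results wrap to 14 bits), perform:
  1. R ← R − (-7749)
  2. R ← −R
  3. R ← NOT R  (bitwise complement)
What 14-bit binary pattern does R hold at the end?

Start: R = 481 = 00000111100001.
R = 481 − (-7749) = 8230; wraps to -8154 = 10000000100110
R = −(-8154) = 8154 = 01111111011010
R = NOT 01111111011010 = 10000000100101 = -8155

10000000100101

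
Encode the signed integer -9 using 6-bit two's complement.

110111

|-9| = 9 = 001001 in 6 bits.
Invert the bits: 110110. Add 1: 110111.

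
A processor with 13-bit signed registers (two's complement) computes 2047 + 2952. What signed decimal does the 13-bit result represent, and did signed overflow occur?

-3193; overflow

2047 → 0011111111111
2952 → 0101110001000
  0011111111111
+ 0101110001000
= 1001110000111
Result 1001110000111: MSB = 1 → 4999 − 8192 = -3193.
Both addends are non-negative but the stored result is negative: signed overflow. The true value 2047 + 2952 = 4999 lies outside [-4096, 4095].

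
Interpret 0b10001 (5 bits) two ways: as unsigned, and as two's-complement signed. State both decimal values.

unsigned = 17, signed = -15

Unsigned: 10001 = 17.
Signed: MSB=1 → 17 − 32 = -15.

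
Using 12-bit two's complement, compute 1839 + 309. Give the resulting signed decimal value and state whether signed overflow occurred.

-1948; overflow

1839 → 011100101111
309 → 000100110101
  011100101111
+ 000100110101
= 100001100100
Result 100001100100: MSB = 1 → 2148 − 4096 = -1948.
Both addends are non-negative but the stored result is negative: signed overflow. The true value 1839 + 309 = 2148 lies outside [-2048, 2047].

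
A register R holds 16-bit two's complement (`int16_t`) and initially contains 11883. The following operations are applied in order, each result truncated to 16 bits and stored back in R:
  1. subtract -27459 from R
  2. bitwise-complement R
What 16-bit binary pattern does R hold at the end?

0110011001010001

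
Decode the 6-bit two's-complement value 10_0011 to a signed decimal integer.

MSB is 1, so the value is negative.
Invert: 011100. Add 1: 011101 = 29. So the value is −29.

-29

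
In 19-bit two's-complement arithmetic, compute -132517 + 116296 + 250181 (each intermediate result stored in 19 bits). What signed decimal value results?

233960

-132517 + 116296 = -16221 (1111100000010100011)
-16221 + 250181 = 233960 (0111001000111101000)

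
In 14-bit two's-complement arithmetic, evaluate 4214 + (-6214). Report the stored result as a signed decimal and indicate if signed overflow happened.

-2000; no overflow

4214 → 01000001110110
-6214 → 10011110111010
  01000001110110
+ 10011110111010
= 11100000110000
Result 11100000110000: MSB = 1 → 14384 − 16384 = -2000.
Addends have opposite signs, so signed overflow cannot occur.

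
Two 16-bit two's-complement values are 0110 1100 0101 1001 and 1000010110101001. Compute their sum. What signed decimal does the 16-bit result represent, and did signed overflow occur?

-3582; no overflow

0110 1100 0101 1001 → 0110110001011001 = 27737 (signed)
1000010110101001 = -31319 (signed)
  0110110001011001
+ 1000010110101001
= 1111001000000010
Result 1111001000000010: MSB = 1 → 61954 − 65536 = -3582.
Addends have opposite signs, so signed overflow cannot occur.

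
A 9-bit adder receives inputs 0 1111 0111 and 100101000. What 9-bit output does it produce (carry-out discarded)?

  011110111
+ 100101000
= 000011111  (discard carry-out 1)

000011111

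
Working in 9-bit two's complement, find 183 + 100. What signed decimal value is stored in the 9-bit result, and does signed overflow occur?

-229; overflow

183 → 010110111
100 → 001100100
  010110111
+ 001100100
= 100011011
Result 100011011: MSB = 1 → 283 − 512 = -229.
Both addends are non-negative but the stored result is negative: signed overflow. The true value 183 + 100 = 283 lies outside [-256, 255].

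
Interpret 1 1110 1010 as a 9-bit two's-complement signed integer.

MSB is 1, so the value is negative.
Invert: 000010101. Add 1: 000010110 = 22. So the value is −22.

-22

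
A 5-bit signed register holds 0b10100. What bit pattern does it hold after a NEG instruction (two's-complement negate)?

Invert: 01011. Add 1: 01100.

01100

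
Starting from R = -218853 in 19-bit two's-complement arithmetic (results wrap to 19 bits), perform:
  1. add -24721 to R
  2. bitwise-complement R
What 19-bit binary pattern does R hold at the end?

0111011011101110101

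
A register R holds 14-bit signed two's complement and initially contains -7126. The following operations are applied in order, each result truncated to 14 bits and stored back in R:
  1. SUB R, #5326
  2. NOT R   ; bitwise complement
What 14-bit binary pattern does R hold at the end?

Start: R = -7126 = 10010000101010.
R = -7126 − 5326 = -12452; wraps to 3932 = 00111101011100
R = NOT 00111101011100 = 11000010100011 = -3933

11000010100011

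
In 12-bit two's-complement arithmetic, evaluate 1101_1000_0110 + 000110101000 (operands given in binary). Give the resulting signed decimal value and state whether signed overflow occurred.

1101_1000_0110 → 110110000110 = -634 (signed)
000110101000 = 424 (signed)
  110110000110
+ 000110101000
= 111100101110
Result 111100101110: MSB = 1 → 3886 − 4096 = -210.
Addends have opposite signs, so signed overflow cannot occur.

-210; no overflow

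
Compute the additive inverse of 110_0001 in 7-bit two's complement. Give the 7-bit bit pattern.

0011111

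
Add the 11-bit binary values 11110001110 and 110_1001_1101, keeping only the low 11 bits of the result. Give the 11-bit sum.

11000101011

  11110001110
+ 11010011101
= 11000101011  (discard carry-out 1)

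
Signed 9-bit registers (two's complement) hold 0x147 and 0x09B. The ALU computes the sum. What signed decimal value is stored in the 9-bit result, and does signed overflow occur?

-30; no overflow

0x147 = 101000111 = -185 (signed)
0x09B = 010011011 = 155 (signed)
  101000111
+ 010011011
= 111100010
Result 111100010: MSB = 1 → 482 − 512 = -30.
Addends have opposite signs, so signed overflow cannot occur.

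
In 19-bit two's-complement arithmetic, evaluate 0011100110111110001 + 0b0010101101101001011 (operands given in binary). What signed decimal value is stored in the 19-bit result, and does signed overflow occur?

0011100110111110001 = 118257 (signed)
0b0010101101101001011 → 0010101101101001011 = 88907 (signed)
  0011100110111110001
+ 0010101101101001011
= 0110010100100111100
Result 0110010100100111100: MSB = 0 → value 207164.
Both addends are non-negative and so is the stored result: no signed overflow.

207164; no overflow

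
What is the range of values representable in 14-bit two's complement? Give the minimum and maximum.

min = -8192, max = 8191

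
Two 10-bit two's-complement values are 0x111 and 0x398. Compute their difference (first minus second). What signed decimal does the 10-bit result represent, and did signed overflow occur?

377; no overflow

0x111 = 0100010001 = 273 (signed)
0x398 = 1110011000 = -104 (signed)
Subtract via negate-and-add: invert 1110011000 + 1 = 0001101000 (i.e. 104).
  0100010001
+ 0001101000
= 0101111001
Result 0101111001: MSB = 0 → value 377.
Both addends (after negating the subtrahend) are non-negative and so is the stored result: no signed overflow.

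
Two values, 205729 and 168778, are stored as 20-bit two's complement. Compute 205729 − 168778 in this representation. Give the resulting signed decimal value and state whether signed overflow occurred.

36951; no overflow

205729 → 00110010001110100001
168778 → 00101001001101001010
Subtract via negate-and-add: invert 00101001001101001010 + 1 = 11010110110010110110 (i.e. -168778).
  00110010001110100001
+ 11010110110010110110
= 00001001000001010111  (discard carry-out 1)
Result 00001001000001010111: MSB = 0 → value 36951.
Addends (after negating the subtrahend) have opposite signs, so signed overflow cannot occur.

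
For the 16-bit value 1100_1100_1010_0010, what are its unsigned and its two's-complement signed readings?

unsigned = 52386, signed = -13150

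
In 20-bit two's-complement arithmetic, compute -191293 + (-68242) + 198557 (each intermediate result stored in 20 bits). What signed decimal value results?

-60978

-191293 + (-68242) = -259535 (11000000101000110001)
-259535 + 198557 = -60978 (11110001000111001110)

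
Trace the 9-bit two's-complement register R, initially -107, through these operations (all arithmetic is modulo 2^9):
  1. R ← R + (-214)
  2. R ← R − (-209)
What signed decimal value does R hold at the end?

Start: R = -107 = 110010101.
R = -107 + (-214) = -321; wraps to 191 = 010111111
R = 191 − (-209) = 400; wraps to -112 = 110010000

-112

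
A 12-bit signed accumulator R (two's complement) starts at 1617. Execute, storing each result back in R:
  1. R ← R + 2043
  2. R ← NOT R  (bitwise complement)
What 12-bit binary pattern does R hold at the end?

Start: R = 1617 = 011001010001.
R = 1617 + 2043 = 3660; wraps to -436 = 111001001100
R = NOT 111001001100 = 000110110011 = 435

000110110011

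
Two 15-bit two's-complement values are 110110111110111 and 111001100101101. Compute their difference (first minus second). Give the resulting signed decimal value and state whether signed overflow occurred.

-1334; no overflow

110110111110111 = -4617 (signed)
111001100101101 = -3283 (signed)
Subtract via negate-and-add: invert 111001100101101 + 1 = 000110011010011 (i.e. 3283).
  110110111110111
+ 000110011010011
= 111101011001010
Result 111101011001010: MSB = 1 → 31434 − 32768 = -1334.
Addends (after negating the subtrahend) have opposite signs, so signed overflow cannot occur.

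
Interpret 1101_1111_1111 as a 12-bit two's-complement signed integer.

-513

MSB is 1, so the value is negative.
Invert: 001000000000. Add 1: 001000000001 = 513. So the value is −513.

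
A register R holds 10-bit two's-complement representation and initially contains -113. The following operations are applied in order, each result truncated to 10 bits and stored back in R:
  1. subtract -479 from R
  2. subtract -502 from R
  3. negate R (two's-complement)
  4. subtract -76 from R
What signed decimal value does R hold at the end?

232

Start: R = -113 = 1110001111.
R = -113 − (-479) = 366 = 0101101110
R = 366 − (-502) = 868; wraps to -156 = 1101100100
R = −(-156) = 156 = 0010011100
R = 156 − (-76) = 232 = 0011101000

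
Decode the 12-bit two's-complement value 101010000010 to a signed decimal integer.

MSB is 1, so the value is negative.
Invert: 010101111101. Add 1: 010101111110 = 1406. So the value is −1406.

-1406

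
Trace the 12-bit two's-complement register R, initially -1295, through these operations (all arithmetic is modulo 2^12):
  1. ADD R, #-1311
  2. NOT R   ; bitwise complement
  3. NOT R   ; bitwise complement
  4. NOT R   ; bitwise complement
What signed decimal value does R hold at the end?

Start: R = -1295 = 101011110001.
R = -1295 + (-1311) = -2606; wraps to 1490 = 010111010010
R = NOT 010111010010 = 101000101101 = -1491
R = NOT 101000101101 = 010111010010 = 1490
R = NOT 010111010010 = 101000101101 = -1491

-1491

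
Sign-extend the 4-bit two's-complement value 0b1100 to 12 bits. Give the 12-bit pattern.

111111111100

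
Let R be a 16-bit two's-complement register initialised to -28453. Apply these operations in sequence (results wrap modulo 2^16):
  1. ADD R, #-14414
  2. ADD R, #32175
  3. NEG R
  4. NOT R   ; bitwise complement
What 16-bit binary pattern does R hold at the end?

1101011000111011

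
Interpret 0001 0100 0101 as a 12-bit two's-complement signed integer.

MSB is 0, so the value is non-negative: 000101000101 = 325.

325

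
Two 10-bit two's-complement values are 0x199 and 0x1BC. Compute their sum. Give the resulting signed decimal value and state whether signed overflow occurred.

-171; overflow

0x199 = 0110011001 = 409 (signed)
0x1BC = 0110111100 = 444 (signed)
  0110011001
+ 0110111100
= 1101010101
Result 1101010101: MSB = 1 → 853 − 1024 = -171.
Both addends are non-negative but the stored result is negative: signed overflow. The true value 409 + 444 = 853 lies outside [-512, 511].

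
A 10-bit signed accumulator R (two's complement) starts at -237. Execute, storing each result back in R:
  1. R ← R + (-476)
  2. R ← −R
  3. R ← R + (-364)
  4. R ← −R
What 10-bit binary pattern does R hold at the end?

Start: R = -237 = 1100010011.
R = -237 + (-476) = -713; wraps to 311 = 0100110111
R = −(311) = -311 = 1011001001
R = -311 + (-364) = -675; wraps to 349 = 0101011101
R = −(349) = -349 = 1010100011

1010100011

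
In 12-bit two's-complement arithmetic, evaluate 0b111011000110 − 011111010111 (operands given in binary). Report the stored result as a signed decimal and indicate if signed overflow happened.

0b111011000110 → 111011000110 = -314 (signed)
011111010111 = 2007 (signed)
Subtract via negate-and-add: invert 011111010111 + 1 = 100000101001 (i.e. -2007).
  111011000110
+ 100000101001
= 011011101111  (discard carry-out 1)
Result 011011101111: MSB = 0 → value 1775.
Both addends (after negating the subtrahend) are negative but the stored result is non-negative: signed overflow. The true value -314 − 2007 = -2321 lies outside [-2048, 2047].

1775; overflow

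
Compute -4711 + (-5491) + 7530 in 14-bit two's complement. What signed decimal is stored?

-4711 + (-5491) = -10202 → wraps to 6182 (01100000100110)
6182 + 7530 = 13712 → wraps to -2672 (11010110010000)

-2672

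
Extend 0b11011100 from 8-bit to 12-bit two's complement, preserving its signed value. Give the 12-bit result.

111111011100

MSB of 11011100 is 1; replicate it into the new high bits.
1111|11011100 → 111111011100 (still -36).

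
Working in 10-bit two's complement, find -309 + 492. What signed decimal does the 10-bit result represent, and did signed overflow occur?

183; no overflow

-309 → 1011001011
492 → 0111101100
  1011001011
+ 0111101100
= 0010110111  (discard carry-out 1)
Result 0010110111: MSB = 0 → value 183.
Addends have opposite signs, so signed overflow cannot occur.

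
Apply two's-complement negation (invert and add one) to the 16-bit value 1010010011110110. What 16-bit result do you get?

Invert: 0101101100001001. Add 1: 0101101100001010.
Check: 1010010011110110 = -23306, 0101101100001010 = 23306.

0101101100001010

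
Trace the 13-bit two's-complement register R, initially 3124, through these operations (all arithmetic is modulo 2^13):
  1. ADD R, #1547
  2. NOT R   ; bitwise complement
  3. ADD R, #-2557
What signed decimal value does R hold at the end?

963

Start: R = 3124 = 0110000110100.
R = 3124 + 1547 = 4671; wraps to -3521 = 1001000111111
R = NOT 1001000111111 = 0110111000000 = 3520
R = 3520 + (-2557) = 963 = 0001111000011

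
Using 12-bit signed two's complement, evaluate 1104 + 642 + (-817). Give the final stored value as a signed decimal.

1104 + 642 = 1746 (011011010010)
1746 + (-817) = 929 (001110100001)

929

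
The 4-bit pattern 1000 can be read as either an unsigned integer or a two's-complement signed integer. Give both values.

unsigned = 8, signed = -8

Unsigned: 1000 = 8.
Signed: MSB=1 → 8 − 16 = -8.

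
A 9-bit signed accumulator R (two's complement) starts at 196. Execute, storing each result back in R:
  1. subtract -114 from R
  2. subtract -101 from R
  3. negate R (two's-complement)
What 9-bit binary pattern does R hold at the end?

001100101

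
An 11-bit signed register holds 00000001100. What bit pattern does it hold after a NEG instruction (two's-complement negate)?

11111110100

Invert: 11111110011. Add 1: 11111110100.
Check: 00000001100 = 12, 11111110100 = -12.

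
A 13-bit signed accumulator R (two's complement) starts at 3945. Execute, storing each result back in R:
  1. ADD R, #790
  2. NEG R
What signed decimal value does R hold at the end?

3457

Start: R = 3945 = 0111101101001.
R = 3945 + 790 = 4735; wraps to -3457 = 1001001111111
R = −(-3457) = 3457 = 0110110000001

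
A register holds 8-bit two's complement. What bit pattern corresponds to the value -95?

|-95| = 95 = 01011111 in 8 bits.
Invert the bits: 10100000. Add 1: 10100001.
Check: 10100001 reads as 161 − 256 = -95.

10100001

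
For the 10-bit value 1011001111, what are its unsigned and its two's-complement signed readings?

unsigned = 719, signed = -305

Unsigned: 1011001111 = 719.
Signed: MSB=1 → 719 − 1024 = -305.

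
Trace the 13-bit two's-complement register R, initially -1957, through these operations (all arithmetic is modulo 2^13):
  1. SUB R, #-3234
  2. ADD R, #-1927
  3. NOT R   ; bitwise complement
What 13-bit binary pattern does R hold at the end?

0001010001001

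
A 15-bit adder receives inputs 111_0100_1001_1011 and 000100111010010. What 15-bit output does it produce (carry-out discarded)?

111111001101101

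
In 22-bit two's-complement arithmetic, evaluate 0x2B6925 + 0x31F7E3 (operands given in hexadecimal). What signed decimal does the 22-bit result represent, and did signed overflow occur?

0x2B6925 = 1010110110100100100101 = -1349339 (signed)
0x31F7E3 = 1100011111011111100011 = -919581 (signed)
  1010110110100100100101
+ 1100011111011111100011
= 0111010110000100001000  (discard carry-out 1)
Result 0111010110000100001000: MSB = 0 → value 1925384.
Both addends are negative but the stored result is non-negative: signed overflow. The true value -1349339 + (-919581) = -2268920 lies outside [-2097152, 2097151].

1925384; overflow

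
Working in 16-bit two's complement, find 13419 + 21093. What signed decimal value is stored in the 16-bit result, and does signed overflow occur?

-31024; overflow

13419 → 0011010001101011
21093 → 0101001001100101
  0011010001101011
+ 0101001001100101
= 1000011011010000
Result 1000011011010000: MSB = 1 → 34512 − 65536 = -31024.
Both addends are non-negative but the stored result is negative: signed overflow. The true value 13419 + 21093 = 34512 lies outside [-32768, 32767].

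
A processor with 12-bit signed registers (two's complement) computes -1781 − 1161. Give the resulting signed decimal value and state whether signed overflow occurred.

-1781 → 100100001011
1161 → 010010001001
Subtract via negate-and-add: invert 010010001001 + 1 = 101101110111 (i.e. -1161).
  100100001011
+ 101101110111
= 010010000010  (discard carry-out 1)
Result 010010000010: MSB = 0 → value 1154.
Both addends (after negating the subtrahend) are negative but the stored result is non-negative: signed overflow. The true value -1781 − 1161 = -2942 lies outside [-2048, 2047].

1154; overflow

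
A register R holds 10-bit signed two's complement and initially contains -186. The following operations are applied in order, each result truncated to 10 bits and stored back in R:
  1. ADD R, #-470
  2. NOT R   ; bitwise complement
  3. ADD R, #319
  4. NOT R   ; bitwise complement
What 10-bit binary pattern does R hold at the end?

Start: R = -186 = 1101000110.
R = -186 + (-470) = -656; wraps to 368 = 0101110000
R = NOT 0101110000 = 1010001111 = -369
R = -369 + 319 = -50 = 1111001110
R = NOT 1111001110 = 0000110001 = 49

0000110001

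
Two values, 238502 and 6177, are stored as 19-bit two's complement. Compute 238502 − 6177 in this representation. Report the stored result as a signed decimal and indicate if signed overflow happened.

238502 → 0111010001110100110
6177 → 0000001100000100001
Subtract via negate-and-add: invert 0000001100000100001 + 1 = 1111110011111011111 (i.e. -6177).
  0111010001110100110
+ 1111110011111011111
= 0111000101110000101  (discard carry-out 1)
Result 0111000101110000101: MSB = 0 → value 232325.
Addends (after negating the subtrahend) have opposite signs, so signed overflow cannot occur.

232325; no overflow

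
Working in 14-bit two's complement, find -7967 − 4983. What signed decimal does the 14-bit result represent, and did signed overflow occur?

3434; overflow

-7967 → 10000011100001
4983 → 01001101110111
Subtract via negate-and-add: invert 01001101110111 + 1 = 10110010001001 (i.e. -4983).
  10000011100001
+ 10110010001001
= 00110101101010  (discard carry-out 1)
Result 00110101101010: MSB = 0 → value 3434.
Both addends (after negating the subtrahend) are negative but the stored result is non-negative: signed overflow. The true value -7967 − 4983 = -12950 lies outside [-8192, 8191].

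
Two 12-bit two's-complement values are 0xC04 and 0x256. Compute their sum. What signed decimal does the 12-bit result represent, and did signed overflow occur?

0xC04 = 110000000100 = -1020 (signed)
0x256 = 001001010110 = 598 (signed)
  110000000100
+ 001001010110
= 111001011010
Result 111001011010: MSB = 1 → 3674 − 4096 = -422.
Addends have opposite signs, so signed overflow cannot occur.

-422; no overflow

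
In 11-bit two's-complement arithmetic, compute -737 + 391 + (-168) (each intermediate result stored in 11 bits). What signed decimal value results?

-514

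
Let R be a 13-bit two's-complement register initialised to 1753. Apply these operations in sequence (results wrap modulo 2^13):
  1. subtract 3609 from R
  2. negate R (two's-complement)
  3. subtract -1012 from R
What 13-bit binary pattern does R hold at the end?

0101100110100

Start: R = 1753 = 0011011011001.
R = 1753 − 3609 = -1856 = 1100011000000
R = −(-1856) = 1856 = 0011101000000
R = 1856 − (-1012) = 2868 = 0101100110100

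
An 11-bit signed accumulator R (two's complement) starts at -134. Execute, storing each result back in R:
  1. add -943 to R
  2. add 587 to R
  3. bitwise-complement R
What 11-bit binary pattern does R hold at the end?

Start: R = -134 = 11101111010.
R = -134 + (-943) = -1077; wraps to 971 = 01111001011
R = 971 + 587 = 1558; wraps to -490 = 11000010110
R = NOT 11000010110 = 00111101001 = 489

00111101001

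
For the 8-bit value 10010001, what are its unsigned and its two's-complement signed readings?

Unsigned: 10010001 = 145.
Signed: MSB=1 → 145 − 256 = -111.

unsigned = 145, signed = -111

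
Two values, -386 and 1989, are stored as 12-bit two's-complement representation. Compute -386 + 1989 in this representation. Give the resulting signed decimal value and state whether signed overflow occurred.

1603; no overflow

-386 → 111001111110
1989 → 011111000101
  111001111110
+ 011111000101
= 011001000011  (discard carry-out 1)
Result 011001000011: MSB = 0 → value 1603.
Addends have opposite signs, so signed overflow cannot occur.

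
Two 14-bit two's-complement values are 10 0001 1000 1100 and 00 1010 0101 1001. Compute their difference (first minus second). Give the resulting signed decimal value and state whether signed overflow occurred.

5939; overflow

10 0001 1000 1100 → 10000110001100 = -7796 (signed)
00 1010 0101 1001 → 00101001011001 = 2649 (signed)
Subtract via negate-and-add: invert 00101001011001 + 1 = 11010110100111 (i.e. -2649).
  10000110001100
+ 11010110100111
= 01011100110011  (discard carry-out 1)
Result 01011100110011: MSB = 0 → value 5939.
Both addends (after negating the subtrahend) are negative but the stored result is non-negative: signed overflow. The true value -7796 − 2649 = -10445 lies outside [-8192, 8191].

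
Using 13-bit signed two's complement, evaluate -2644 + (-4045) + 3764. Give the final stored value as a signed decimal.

-2644 + (-4045) = -6689 → wraps to 1503 (0010111011111)
1503 + 3764 = 5267 → wraps to -2925 (1010010010011)

-2925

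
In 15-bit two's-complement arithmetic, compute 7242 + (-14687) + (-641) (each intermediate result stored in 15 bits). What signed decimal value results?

7242 + (-14687) = -7445 (110001011101011)
-7445 + (-641) = -8086 (110000001101010)

-8086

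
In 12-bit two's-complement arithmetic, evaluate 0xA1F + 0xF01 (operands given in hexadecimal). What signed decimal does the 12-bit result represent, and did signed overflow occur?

0xA1F = 101000011111 = -1505 (signed)
0xF01 = 111100000001 = -255 (signed)
  101000011111
+ 111100000001
= 100100100000  (discard carry-out 1)
Result 100100100000: MSB = 1 → 2336 − 4096 = -1760.
Both addends are negative and so is the stored result: no signed overflow.

-1760; no overflow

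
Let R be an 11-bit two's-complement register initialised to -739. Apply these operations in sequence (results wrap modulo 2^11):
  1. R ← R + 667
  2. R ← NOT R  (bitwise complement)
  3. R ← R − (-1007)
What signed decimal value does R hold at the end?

-970

Start: R = -739 = 10100011101.
R = -739 + 667 = -72 = 11110111000
R = NOT 11110111000 = 00001000111 = 71
R = 71 − (-1007) = 1078; wraps to -970 = 10000110110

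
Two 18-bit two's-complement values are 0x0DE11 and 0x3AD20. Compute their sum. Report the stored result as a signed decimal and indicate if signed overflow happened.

35633; no overflow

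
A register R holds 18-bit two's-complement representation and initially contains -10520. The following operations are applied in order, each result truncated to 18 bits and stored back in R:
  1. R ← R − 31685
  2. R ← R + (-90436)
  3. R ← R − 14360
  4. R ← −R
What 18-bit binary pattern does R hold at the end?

100011111000111001

Start: R = -10520 = 111101011011101000.
R = -10520 − 31685 = -42205 = 110101101100100011
R = -42205 + (-90436) = -132641; wraps to 129503 = 011111100111011111
R = 129503 − 14360 = 115143 = 011100000111000111
R = −(115143) = -115143 = 100011111000111001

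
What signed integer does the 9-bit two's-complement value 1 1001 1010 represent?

-102

MSB is 1, so the value is negative.
Unsigned reading: 410. Subtract 2^9 = 512: 410 − 512 = -102.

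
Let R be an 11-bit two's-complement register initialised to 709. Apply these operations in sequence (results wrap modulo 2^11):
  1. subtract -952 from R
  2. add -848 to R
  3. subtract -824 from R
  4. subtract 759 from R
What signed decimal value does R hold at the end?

878

Start: R = 709 = 01011000101.
R = 709 − (-952) = 1661; wraps to -387 = 11001111101
R = -387 + (-848) = -1235; wraps to 813 = 01100101101
R = 813 − (-824) = 1637; wraps to -411 = 11001100101
R = -411 − 759 = -1170; wraps to 878 = 01101101110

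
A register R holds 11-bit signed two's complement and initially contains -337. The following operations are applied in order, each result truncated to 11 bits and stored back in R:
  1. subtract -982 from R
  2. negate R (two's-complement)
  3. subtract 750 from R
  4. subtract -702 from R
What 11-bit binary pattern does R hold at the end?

10101001011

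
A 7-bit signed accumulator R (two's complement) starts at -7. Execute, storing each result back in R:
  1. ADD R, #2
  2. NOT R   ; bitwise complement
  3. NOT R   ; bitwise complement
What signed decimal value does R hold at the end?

-5

Start: R = -7 = 1111001.
R = -7 + 2 = -5 = 1111011
R = NOT 1111011 = 0000100 = 4
R = NOT 0000100 = 1111011 = -5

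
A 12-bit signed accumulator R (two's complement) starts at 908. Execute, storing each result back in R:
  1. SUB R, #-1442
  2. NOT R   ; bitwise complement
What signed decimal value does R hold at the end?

1745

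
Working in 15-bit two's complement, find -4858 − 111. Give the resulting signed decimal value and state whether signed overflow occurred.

-4969; no overflow

-4858 → 110110100000110
111 → 000000001101111
Subtract via negate-and-add: invert 000000001101111 + 1 = 111111110010001 (i.e. -111).
  110110100000110
+ 111111110010001
= 110110010010111  (discard carry-out 1)
Result 110110010010111: MSB = 1 → 27799 − 32768 = -4969.
Both addends (after negating the subtrahend) are negative and so is the stored result: no signed overflow.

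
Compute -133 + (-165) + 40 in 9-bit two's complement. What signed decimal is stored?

254

-133 + (-165) = -298 → wraps to 214 (011010110)
214 + 40 = 254 (011111110)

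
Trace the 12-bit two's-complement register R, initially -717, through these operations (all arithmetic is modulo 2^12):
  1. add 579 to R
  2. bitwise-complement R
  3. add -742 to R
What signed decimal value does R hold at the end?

-605

Start: R = -717 = 110100110011.
R = -717 + 579 = -138 = 111101110110
R = NOT 111101110110 = 000010001001 = 137
R = 137 + (-742) = -605 = 110110100011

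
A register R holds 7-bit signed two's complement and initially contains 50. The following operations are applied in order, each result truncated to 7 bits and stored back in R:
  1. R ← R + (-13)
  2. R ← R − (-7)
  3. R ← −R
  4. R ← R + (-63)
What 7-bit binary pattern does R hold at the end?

0010101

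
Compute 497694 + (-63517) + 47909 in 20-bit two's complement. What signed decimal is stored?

482086

497694 + (-63517) = 434177 (01101010000000000001)
434177 + 47909 = 482086 (01110101101100100110)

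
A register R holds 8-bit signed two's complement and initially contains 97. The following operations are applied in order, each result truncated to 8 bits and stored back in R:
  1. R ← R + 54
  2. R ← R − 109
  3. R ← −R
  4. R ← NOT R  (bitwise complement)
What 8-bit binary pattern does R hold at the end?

Start: R = 97 = 01100001.
R = 97 + 54 = 151; wraps to -105 = 10010111
R = -105 − 109 = -214; wraps to 42 = 00101010
R = −(42) = -42 = 11010110
R = NOT 11010110 = 00101001 = 41

00101001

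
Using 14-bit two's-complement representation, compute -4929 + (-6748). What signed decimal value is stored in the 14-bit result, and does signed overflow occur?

4707; overflow

-4929 → 10110010111111
-6748 → 10010110100100
  10110010111111
+ 10010110100100
= 01001001100011  (discard carry-out 1)
Result 01001001100011: MSB = 0 → value 4707.
Both addends are negative but the stored result is non-negative: signed overflow. The true value -4929 + (-6748) = -11677 lies outside [-8192, 8191].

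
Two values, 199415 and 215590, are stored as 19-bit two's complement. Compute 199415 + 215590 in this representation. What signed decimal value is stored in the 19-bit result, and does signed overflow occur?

-109283; overflow

199415 → 0110000101011110111
215590 → 0110100101000100110
  0110000101011110111
+ 0110100101000100110
= 1100101010100011101
Result 1100101010100011101: MSB = 1 → 415005 − 524288 = -109283.
Both addends are non-negative but the stored result is negative: signed overflow. The true value 199415 + 215590 = 415005 lies outside [-262144, 262143].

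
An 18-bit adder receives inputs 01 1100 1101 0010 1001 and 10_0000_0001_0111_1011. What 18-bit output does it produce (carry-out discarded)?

  011100110100101001
+ 100000000101111011
= 111100111010100100

111100111010100100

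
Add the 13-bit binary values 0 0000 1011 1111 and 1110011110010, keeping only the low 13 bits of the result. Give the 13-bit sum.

1110110110001

  0000010111111
+ 1110011110010
= 1110110110001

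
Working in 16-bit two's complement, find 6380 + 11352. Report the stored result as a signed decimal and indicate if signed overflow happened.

6380 → 0001100011101100
11352 → 0010110001011000
  0001100011101100
+ 0010110001011000
= 0100010101000100
Result 0100010101000100: MSB = 0 → value 17732.
Both addends are non-negative and so is the stored result: no signed overflow.

17732; no overflow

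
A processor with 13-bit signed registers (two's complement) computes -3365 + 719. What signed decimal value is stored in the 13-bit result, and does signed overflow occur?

-2646; no overflow

-3365 → 1001011011011
719 → 0001011001111
  1001011011011
+ 0001011001111
= 1010110101010
Result 1010110101010: MSB = 1 → 5546 − 8192 = -2646.
Addends have opposite signs, so signed overflow cannot occur.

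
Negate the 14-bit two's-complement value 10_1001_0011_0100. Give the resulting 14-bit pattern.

01011011001100

Invert: 01011011001011. Add 1: 01011011001100.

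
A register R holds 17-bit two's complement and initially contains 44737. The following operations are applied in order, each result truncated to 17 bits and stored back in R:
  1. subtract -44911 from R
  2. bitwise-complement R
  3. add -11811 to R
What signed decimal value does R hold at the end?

29612

Start: R = 44737 = 01010111011000001.
R = 44737 − (-44911) = 89648; wraps to -41424 = 10101111000110000
R = NOT 10101111000110000 = 01010000111001111 = 41423
R = 41423 + (-11811) = 29612 = 00111001110101100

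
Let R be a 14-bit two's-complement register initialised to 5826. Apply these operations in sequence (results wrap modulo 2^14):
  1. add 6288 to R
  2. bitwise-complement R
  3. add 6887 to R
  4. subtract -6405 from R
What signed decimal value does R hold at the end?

1177

Start: R = 5826 = 01011011000010.
R = 5826 + 6288 = 12114; wraps to -4270 = 10111101010010
R = NOT 10111101010010 = 01000010101101 = 4269
R = 4269 + 6887 = 11156; wraps to -5228 = 10101110010100
R = -5228 − (-6405) = 1177 = 00010010011001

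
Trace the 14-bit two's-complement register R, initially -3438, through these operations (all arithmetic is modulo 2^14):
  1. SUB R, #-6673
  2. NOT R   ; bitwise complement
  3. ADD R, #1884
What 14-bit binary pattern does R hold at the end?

Start: R = -3438 = 11001010010010.
R = -3438 − (-6673) = 3235 = 00110010100011
R = NOT 00110010100011 = 11001101011100 = -3236
R = -3236 + 1884 = -1352 = 11101010111000

11101010111000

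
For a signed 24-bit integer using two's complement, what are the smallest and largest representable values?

min = -8388608, max = 8388607

Minimum: −2^23 = -8388608.
Maximum: 2^23 − 1 = 8388607.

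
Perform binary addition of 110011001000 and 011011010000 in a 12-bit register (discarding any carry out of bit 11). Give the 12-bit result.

  110011001000
+ 011011010000
= 001110011000  (discard carry-out 1)

001110011000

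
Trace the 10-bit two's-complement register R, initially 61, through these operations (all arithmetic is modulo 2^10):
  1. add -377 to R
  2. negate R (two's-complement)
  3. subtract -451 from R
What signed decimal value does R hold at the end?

-257

Start: R = 61 = 0000111101.
R = 61 + (-377) = -316 = 1011000100
R = −(-316) = 316 = 0100111100
R = 316 − (-451) = 767; wraps to -257 = 1011111111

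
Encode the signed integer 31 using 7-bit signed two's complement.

0011111

31 is non-negative, so write it directly in 7 bits: 0011111.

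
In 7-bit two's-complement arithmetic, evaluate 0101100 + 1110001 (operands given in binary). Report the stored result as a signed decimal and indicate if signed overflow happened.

29; no overflow

0101100 = 44 (signed)
1110001 = -15 (signed)
  0101100
+ 1110001
= 0011101  (discard carry-out 1)
Result 0011101: MSB = 0 → value 29.
Addends have opposite signs, so signed overflow cannot occur.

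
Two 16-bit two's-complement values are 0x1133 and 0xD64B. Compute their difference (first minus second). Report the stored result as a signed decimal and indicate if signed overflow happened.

15080; no overflow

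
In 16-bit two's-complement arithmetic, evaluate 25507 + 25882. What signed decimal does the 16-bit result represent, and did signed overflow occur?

-14147; overflow

25507 → 0110001110100011
25882 → 0110010100011010
  0110001110100011
+ 0110010100011010
= 1100100010111101
Result 1100100010111101: MSB = 1 → 51389 − 65536 = -14147.
Both addends are non-negative but the stored result is negative: signed overflow. The true value 25507 + 25882 = 51389 lies outside [-32768, 32767].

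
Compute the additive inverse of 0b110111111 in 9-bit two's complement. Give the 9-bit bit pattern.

001000001

Invert: 001000000. Add 1: 001000001.
Check: 110111111 = -65, 001000001 = 65.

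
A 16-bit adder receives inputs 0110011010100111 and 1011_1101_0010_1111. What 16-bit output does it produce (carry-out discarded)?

0010001111010110

  0110011010100111
+ 1011110100101111
= 0010001111010110  (discard carry-out 1)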